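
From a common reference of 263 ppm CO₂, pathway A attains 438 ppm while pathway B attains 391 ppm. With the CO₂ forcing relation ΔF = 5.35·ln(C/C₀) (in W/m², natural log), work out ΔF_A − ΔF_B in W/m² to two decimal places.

ΔF_A = 5.35 ln(438/263) = 5.35 × 0.51006 = 2.7288 W/m².
ΔF_B = 5.35 ln(391/263) = 5.35 × 0.39655 = 2.1215 W/m².
Difference: 2.7288 − 2.1215 = 0.6073 W/m².
(Equivalently, ΔF_A − ΔF_B = 5.35 ln(438/391) = 5.35 × 0.11351 = 0.6073 W/m².)

ΔF_A − ΔF_B = 0.61 W/m²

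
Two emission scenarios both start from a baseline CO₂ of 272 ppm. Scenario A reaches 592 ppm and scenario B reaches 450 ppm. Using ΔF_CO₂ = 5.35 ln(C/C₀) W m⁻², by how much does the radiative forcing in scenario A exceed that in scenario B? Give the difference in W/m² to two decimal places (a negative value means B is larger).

ΔF_A − ΔF_B = 1.47 W/m²

ΔF_A = 5.35 ln(592/272) = 5.35 × 0.77770 = 4.1607 W/m².
ΔF_B = 5.35 ln(450/272) = 5.35 × 0.50345 = 2.6935 W/m².
Difference: 4.1607 − 2.6935 = 1.4672 W/m².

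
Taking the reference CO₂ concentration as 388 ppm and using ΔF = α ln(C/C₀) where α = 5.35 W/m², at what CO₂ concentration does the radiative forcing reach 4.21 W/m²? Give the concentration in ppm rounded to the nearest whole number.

C ≈ 852 ppm

Set 5.35 ln(C/388) = 4.21, so ln(C/388) = 4.21/5.35 = 0.78692.
Then C/388 = e^0.78692 = 2.19662, giving C = 388 × 2.19662 = 852.29 ppm.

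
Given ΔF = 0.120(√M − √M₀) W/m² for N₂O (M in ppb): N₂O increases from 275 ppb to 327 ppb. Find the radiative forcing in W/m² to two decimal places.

N₂O: 0.120 × (√327 − √275) = 0.120 × (18.0831 − 16.5831) = 0.120 × 1.5000 = 0.1800 W/m².

ΔF = 0.18 W/m²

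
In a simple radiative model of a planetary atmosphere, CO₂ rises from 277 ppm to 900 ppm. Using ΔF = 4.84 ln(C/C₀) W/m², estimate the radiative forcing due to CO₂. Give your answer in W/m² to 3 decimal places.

ΔF = 5.703 W/m²

CO₂: 4.84 × ln(900/277) = 4.84 × ln(3.24910) = 4.84 × 1.17838 = 5.7034 W/m².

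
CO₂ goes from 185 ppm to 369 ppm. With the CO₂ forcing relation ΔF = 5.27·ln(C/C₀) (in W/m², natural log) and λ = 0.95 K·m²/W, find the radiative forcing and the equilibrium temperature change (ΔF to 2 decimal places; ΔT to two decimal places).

ΔF = 3.64 W/m²; ΔT = 3.46 K

CO₂: 5.27 × ln(369/185) = 5.27 × ln(1.99459) = 5.27 × 0.69044 = 3.6386 W/m².
ΔT = λ ΔF = 0.95 × 3.64 = 3.4580 K.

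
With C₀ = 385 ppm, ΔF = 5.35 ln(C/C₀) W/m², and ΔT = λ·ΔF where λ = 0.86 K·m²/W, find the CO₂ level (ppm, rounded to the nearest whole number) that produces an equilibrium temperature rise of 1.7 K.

C ≈ 557 ppm

Required forcing: ΔF = ΔT/λ = 1.7/0.86 = 1.9767 W/m².
Then ln(C/385) = ΔF/5.35 = 1.9767/5.35 = 0.36948.
So C = 385 × e^0.36948 = 385 × 1.44698 = 557.09 ppm.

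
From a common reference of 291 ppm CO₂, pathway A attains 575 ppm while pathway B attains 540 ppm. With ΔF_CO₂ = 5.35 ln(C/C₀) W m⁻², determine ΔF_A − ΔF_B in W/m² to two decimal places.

ΔF_A − ΔF_B = 0.34 W/m²

ΔF_A = 5.35 ln(575/291) = 5.35 × 0.68105 = 3.6436 W/m².
ΔF_B = 5.35 ln(540/291) = 5.35 × 0.61825 = 3.3076 W/m².
Difference: 3.6436 − 3.3076 = 0.3360 W/m².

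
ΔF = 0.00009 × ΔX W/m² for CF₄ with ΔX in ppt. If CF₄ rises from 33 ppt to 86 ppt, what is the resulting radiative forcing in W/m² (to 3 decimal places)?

ΔF = 0.005 W/m²

CF₄: ΔF = 0.00009 × (86 − 33) = 0.00009 × 53 = 0.0048 W/m².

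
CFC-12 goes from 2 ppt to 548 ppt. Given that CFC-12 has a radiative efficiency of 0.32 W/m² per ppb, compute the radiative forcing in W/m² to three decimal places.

CFC-12: Δ = 548 − 2 = 546 ppt = 0.546 ppb; ΔF = 0.32 × 0.546 = 0.1747 W/m².

ΔF = 0.175 W/m²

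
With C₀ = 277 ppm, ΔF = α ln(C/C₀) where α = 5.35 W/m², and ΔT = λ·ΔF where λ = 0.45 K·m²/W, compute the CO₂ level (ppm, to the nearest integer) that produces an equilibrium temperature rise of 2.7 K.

Required forcing: ΔF = ΔT/λ = 2.7/0.45 = 6.0000 W/m².
Then ln(C/277) = ΔF/5.35 = 6.0000/5.35 = 1.12150.
So C = 277 × e^1.12150 = 277 × 3.06945 = 850.24 ppm.

C ≈ 850 ppm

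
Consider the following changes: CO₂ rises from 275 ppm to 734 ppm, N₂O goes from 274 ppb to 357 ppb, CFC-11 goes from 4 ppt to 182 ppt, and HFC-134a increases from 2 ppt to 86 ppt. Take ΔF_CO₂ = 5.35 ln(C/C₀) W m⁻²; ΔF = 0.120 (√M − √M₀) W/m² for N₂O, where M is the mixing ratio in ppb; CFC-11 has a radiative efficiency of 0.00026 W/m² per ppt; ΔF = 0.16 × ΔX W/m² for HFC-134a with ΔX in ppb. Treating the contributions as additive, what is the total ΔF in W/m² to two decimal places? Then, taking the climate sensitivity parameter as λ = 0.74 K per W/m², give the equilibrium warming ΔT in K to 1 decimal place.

ΔF = 5.59 W/m²; ΔT = 4.1 K

CO₂: 5.35 × ln(734/275) = 5.35 × ln(2.66909) = 5.35 × 0.98174 = 5.2523 W/m².
N₂O: 0.120 × (√357 − √274) = 0.120 × (18.8944 − 16.5529) = 0.120 × 2.3415 = 0.2810 W/m².
CFC-11: ΔF = 0.00026 × (182 − 4) = 0.00026 × 178 = 0.0463 W/m².
HFC-134a: Δ = 86 − 2 = 84 ppt = 0.084 ppb; ΔF = 0.16 × 0.084 = 0.0134 W/m².
Total ΔF = 5.2523 + 0.2810 + 0.0463 + 0.0134 = 5.5930 W/m².
ΔT = λ ΔF = 0.74 × 5.59 = 4.1366 K.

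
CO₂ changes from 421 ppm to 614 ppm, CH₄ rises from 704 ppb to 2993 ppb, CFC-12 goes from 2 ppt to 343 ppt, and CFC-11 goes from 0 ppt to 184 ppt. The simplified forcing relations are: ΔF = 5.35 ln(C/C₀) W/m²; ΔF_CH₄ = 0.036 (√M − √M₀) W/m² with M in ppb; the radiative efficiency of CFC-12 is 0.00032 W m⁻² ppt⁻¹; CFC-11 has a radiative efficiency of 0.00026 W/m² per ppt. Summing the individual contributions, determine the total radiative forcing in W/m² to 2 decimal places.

CO₂: 5.35 × ln(614/421) = 5.35 × ln(1.45843) = 5.35 × 0.37736 = 2.0189 W/m².
CH₄: 0.036 × (√2993 − √704) = 0.036 × (54.7083 − 26.5330) = 0.036 × 28.1753 = 1.0143 W/m².
CFC-12: ΔF = 0.00032 × (343 − 2) = 0.00032 × 341 = 0.1091 W/m².
CFC-11: ΔF = 0.00026 × (184 − 0) = 0.00026 × 184 = 0.0478 W/m².
Total ΔF = 2.0189 + 1.0143 + 0.1091 + 0.0478 = 3.1901 W/m².

ΔF = 3.19 W/m²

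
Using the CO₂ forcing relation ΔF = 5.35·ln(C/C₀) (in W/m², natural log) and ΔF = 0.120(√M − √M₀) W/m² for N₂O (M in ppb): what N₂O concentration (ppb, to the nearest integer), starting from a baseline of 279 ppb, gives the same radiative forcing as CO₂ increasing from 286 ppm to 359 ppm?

M ≈ 720 ppb

CO₂ forcing: 5.35 × ln(359/286) = 5.35 × 0.227331 = 1.21622 W/m².
Set 0.120(√M − √279) = 1.21622: √M = 1.21622/0.120 + √279 = 10.1352 + 16.7033 = 26.8385.
M = (26.8385)² = 720.31 ppb.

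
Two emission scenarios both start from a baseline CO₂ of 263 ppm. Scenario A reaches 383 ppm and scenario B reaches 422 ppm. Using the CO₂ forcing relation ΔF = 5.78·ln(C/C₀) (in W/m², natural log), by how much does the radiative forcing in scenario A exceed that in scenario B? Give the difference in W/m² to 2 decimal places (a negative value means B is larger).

ΔF_A = 5.78 ln(383/263) = 5.78 × 0.37588 = 2.1726 W/m².
ΔF_B = 5.78 ln(422/263) = 5.78 × 0.47285 = 2.7331 W/m².
Difference: 2.1726 − 2.7331 = -0.5605 W/m².

ΔF_A − ΔF_B = -0.56 W/m²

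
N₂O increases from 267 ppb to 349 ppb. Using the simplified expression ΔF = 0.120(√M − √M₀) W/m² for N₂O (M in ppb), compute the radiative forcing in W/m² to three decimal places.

ΔF = 0.281 W/m²

N₂O: 0.120 × (√349 − √267) = 0.120 × (18.6815 − 16.3401) = 0.120 × 2.3414 = 0.2810 W/m².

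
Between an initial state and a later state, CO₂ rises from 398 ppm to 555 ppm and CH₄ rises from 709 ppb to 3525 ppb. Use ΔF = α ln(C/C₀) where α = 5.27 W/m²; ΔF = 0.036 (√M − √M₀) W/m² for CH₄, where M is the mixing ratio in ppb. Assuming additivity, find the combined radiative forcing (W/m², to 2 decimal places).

CO₂: 5.27 × ln(555/398) = 5.27 × ln(1.39447) = 5.27 × 0.33251 = 1.7523 W/m².
CH₄: 0.036 × (√3525 − √709) = 0.036 × (59.3717 − 26.6271) = 0.036 × 32.7446 = 1.1788 W/m².
Total ΔF = 1.7523 + 1.1788 = 2.9311 W/m².

ΔF = 2.93 W/m²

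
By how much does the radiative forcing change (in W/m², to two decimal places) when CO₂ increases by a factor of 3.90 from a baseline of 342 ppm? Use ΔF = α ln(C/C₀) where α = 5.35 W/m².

ΔF = 7.28 W/m²

Because the forcing depends only on the ratio C/C₀, the initial concentration does not enter.
ΔF = 5.35 × ln(3.90) = 5.35 × 1.36098 = 7.2812 W/m².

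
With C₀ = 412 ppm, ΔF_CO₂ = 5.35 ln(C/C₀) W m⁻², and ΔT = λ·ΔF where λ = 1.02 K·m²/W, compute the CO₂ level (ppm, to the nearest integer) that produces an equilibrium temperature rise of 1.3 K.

C ≈ 523 ppm

Required forcing: ΔF = ΔT/λ = 1.3/1.02 = 1.2745 W/m².
Then ln(C/412) = ΔF/5.35 = 1.2745/5.35 = 0.23822.
So C = 412 × e^0.23822 = 412 × 1.26899 = 522.82 ppm.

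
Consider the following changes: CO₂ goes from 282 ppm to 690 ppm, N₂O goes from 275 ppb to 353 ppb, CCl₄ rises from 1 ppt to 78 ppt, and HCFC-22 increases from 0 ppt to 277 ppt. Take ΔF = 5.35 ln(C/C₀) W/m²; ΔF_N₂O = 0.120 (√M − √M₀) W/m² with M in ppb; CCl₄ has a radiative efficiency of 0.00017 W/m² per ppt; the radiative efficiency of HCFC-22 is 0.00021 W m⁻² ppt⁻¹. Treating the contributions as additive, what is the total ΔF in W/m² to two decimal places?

ΔF = 5.12 W/m²

CO₂: 5.35 × ln(690/282) = 5.35 × ln(2.44681) = 5.35 × 0.89479 = 4.7871 W/m².
N₂O: 0.120 × (√353 − √275) = 0.120 × (18.7883 − 16.5831) = 0.120 × 2.2052 = 0.2646 W/m².
CCl₄: ΔF = 0.00017 × (78 − 1) = 0.00017 × 77 = 0.0131 W/m².
HCFC-22: ΔF = 0.00021 × (277 − 0) = 0.00021 × 277 = 0.0582 W/m².
Total ΔF = 4.7871 + 0.2646 + 0.0131 + 0.0582 = 5.1230 W/m².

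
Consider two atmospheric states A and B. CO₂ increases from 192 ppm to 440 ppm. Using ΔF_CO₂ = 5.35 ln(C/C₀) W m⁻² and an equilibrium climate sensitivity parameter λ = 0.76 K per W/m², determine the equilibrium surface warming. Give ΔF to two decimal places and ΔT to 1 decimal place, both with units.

CO₂: 5.35 × ln(440/192) = 5.35 × ln(2.29167) = 5.35 × 0.82928 = 4.4366 W/m².
ΔT = λ ΔF = 0.76 × 4.44 = 3.3744 K.

ΔF = 4.44 W/m²; ΔT = 3.4 K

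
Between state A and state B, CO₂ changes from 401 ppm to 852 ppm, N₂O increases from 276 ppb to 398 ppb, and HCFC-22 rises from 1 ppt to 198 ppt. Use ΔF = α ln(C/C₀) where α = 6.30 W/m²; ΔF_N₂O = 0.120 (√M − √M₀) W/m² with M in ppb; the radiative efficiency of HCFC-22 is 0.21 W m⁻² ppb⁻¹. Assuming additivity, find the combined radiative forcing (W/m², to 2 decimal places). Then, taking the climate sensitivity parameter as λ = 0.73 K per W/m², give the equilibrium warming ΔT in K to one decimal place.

CO₂: 6.30 × ln(852/401) = 6.30 × ln(2.12469) = 6.30 × 0.75363 = 4.7479 W/m².
N₂O: 0.120 × (√398 − √276) = 0.120 × (19.9499 − 16.6132) = 0.120 × 3.3367 = 0.4004 W/m².
HCFC-22: Δ = 198 − 1 = 197 ppt = 0.197 ppb; ΔF = 0.21 × 0.197 = 0.0414 W/m².
Total ΔF = 4.7479 + 0.4004 + 0.0414 = 5.1897 W/m².
ΔT = λ ΔF = 0.73 × 5.19 = 3.7887 K.

ΔF = 5.19 W/m²; ΔT = 3.8 K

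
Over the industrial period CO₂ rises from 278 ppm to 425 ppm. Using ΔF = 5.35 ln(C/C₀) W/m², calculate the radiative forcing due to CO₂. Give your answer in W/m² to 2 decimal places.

CO₂: 5.35 × ln(425/278) = 5.35 × ln(1.52878) = 5.35 × 0.42447 = 2.2709 W/m².

ΔF = 2.27 W/m²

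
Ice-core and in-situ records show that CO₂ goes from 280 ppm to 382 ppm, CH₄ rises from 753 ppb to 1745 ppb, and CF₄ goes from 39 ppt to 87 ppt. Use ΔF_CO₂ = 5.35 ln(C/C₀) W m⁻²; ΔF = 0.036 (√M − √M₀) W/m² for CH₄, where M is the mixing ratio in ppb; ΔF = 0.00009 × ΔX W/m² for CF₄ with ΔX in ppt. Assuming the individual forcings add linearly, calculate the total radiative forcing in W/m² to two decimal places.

ΔF = 2.18 W/m²

CO₂: 5.35 × ln(382/280) = 5.35 × ln(1.36429) = 5.35 × 0.31063 = 1.6619 W/m².
CH₄: 0.036 × (√1745 − √753) = 0.036 × (41.7732 − 27.4408) = 0.036 × 14.3324 = 0.5160 W/m².
CF₄: ΔF = 0.00009 × (87 − 39) = 0.00009 × 48 = 0.0043 W/m².
Total ΔF = 1.6619 + 0.5160 + 0.0043 = 2.1822 W/m².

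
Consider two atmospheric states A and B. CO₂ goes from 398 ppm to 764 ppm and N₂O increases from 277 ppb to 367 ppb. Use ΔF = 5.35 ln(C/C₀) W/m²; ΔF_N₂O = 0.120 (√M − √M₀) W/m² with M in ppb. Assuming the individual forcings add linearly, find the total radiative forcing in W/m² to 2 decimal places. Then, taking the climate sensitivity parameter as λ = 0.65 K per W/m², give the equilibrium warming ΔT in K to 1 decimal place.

ΔF = 3.79 W/m²; ΔT = 2.5 K

CO₂: 5.35 × ln(764/398) = 5.35 × ln(1.91960) = 5.35 × 0.65212 = 3.4888 W/m².
N₂O: 0.120 × (√367 − √277) = 0.120 × (19.1572 − 16.6433) = 0.120 × 2.5139 = 0.3017 W/m².
Total ΔF = 3.4888 + 0.3017 = 3.7905 W/m².
ΔT = λ ΔF = 0.65 × 3.79 = 2.4635 K.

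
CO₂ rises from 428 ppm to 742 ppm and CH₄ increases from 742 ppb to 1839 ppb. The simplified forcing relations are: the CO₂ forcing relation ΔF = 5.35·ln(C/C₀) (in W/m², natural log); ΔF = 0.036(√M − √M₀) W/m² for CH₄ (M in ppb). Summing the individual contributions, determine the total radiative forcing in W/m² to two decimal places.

CO₂: 5.35 × ln(742/428) = 5.35 × ln(1.73364) = 5.35 × 0.55022 = 2.9437 W/m².
CH₄: 0.036 × (√1839 − √742) = 0.036 × (42.8836 − 27.2397) = 0.036 × 15.6439 = 0.5632 W/m².
Total ΔF = 2.9437 + 0.5632 = 3.5069 W/m².

ΔF = 3.51 W/m²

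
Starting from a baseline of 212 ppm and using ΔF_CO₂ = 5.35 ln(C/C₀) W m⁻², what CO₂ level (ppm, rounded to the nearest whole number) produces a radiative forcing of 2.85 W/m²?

Set 5.35 ln(C/212) = 2.85, so ln(C/212) = 2.85/5.35 = 0.53271.
Then C/212 = e^0.53271 = 1.70354, giving C = 212 × 1.70354 = 361.15 ppm.

C ≈ 361 ppm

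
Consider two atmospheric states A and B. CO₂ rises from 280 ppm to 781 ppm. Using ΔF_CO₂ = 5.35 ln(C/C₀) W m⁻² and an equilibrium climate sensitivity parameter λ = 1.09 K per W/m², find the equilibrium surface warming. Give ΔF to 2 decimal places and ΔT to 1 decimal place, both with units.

ΔF = 5.49 W/m²; ΔT = 6.0 K

CO₂: 5.35 × ln(781/280) = 5.35 × ln(2.78929) = 5.35 × 1.02579 = 5.4880 W/m².
ΔT = λ ΔF = 1.09 × 5.49 = 5.9841 K.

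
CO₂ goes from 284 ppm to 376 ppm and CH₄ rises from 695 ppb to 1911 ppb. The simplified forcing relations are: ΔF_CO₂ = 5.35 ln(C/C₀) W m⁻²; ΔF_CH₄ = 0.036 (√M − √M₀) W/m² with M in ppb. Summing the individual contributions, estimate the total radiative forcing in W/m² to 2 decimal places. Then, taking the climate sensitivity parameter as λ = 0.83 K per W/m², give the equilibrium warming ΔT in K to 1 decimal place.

ΔF = 2.13 W/m²; ΔT = 1.8 K

CO₂: 5.35 × ln(376/284) = 5.35 × ln(1.32394) = 5.35 × 0.28061 = 1.5013 W/m².
CH₄: 0.036 × (√1911 − √695) = 0.036 × (43.7150 − 26.3629) = 0.036 × 17.3521 = 0.6247 W/m².
Total ΔF = 1.5013 + 0.6247 = 2.1260 W/m².
ΔT = λ ΔF = 0.83 × 2.13 = 1.7679 K.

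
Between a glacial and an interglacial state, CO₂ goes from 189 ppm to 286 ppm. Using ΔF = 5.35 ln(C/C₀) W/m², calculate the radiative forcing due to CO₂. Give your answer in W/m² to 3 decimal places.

ΔF = 2.216 W/m²

CO₂: 5.35 × ln(286/189) = 5.35 × ln(1.51323) = 5.35 × 0.41425 = 2.2162 W/m².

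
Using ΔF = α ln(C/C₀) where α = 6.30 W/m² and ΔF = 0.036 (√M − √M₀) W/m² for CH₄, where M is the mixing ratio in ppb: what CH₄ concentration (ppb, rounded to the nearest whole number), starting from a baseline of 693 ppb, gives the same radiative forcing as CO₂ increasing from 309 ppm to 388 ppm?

M ≈ 4378 ppb

CO₂ forcing: 6.30 × ln(388/309) = 6.30 × 0.227664 = 1.43428 W/m².
Set 0.036(√M − √693) = 1.43428: √M = 1.43428/0.036 + √693 = 39.8411 + 26.3249 = 66.1660.
M = (66.1660)² = 4377.94 ppb.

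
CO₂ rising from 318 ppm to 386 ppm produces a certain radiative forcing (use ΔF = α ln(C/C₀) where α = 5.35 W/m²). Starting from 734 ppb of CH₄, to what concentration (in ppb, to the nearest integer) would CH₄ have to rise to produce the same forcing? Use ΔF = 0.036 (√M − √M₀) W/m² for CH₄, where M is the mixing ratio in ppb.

CO₂ forcing: 5.35 × ln(386/318) = 5.35 × 0.193786 = 1.03676 W/m².
Set 0.036(√M − √734) = 1.03676: √M = 1.03676/0.036 + √734 = 28.7989 + 27.0924 = 55.8913.
M = (55.8913)² = 3123.84 ppb.

M ≈ 3124 ppb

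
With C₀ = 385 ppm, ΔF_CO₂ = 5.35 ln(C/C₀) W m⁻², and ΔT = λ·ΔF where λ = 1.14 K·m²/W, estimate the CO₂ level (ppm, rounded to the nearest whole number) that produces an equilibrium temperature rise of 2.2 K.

C ≈ 552 ppm

Required forcing: ΔF = ΔT/λ = 2.2/1.14 = 1.9298 W/m².
Then ln(C/385) = ΔF/5.35 = 1.9298/5.35 = 0.36071.
So C = 385 × e^0.36071 = 385 × 1.43435 = 552.22 ppm.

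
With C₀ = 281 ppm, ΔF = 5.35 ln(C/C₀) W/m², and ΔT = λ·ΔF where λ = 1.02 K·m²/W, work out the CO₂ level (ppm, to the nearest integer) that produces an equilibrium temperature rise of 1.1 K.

Required forcing: ΔF = ΔT/λ = 1.1/1.02 = 1.0784 W/m².
Then ln(C/281) = ΔF/5.35 = 1.0784/5.35 = 0.20157.
So C = 281 × e^0.20157 = 281 × 1.22332 = 343.75 ppm.

C ≈ 344 ppm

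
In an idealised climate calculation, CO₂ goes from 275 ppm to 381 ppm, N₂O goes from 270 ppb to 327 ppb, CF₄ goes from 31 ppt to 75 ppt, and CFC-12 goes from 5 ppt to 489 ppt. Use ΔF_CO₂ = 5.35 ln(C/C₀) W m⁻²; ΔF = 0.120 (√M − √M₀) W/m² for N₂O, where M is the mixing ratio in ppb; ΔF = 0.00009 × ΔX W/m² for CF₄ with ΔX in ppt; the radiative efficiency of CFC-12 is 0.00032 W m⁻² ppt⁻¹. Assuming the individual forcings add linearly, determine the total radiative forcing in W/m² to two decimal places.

CO₂: 5.35 × ln(381/275) = 5.35 × ln(1.38545) = 5.35 × 0.32602 = 1.7442 W/m².
N₂O: 0.120 × (√327 − √270) = 0.120 × (18.0831 − 16.4317) = 0.120 × 1.6514 = 0.1982 W/m².
CF₄: ΔF = 0.00009 × (75 − 31) = 0.00009 × 44 = 0.0040 W/m².
CFC-12: ΔF = 0.00032 × (489 − 5) = 0.00032 × 484 = 0.1549 W/m².
Total ΔF = 1.7442 + 0.1982 + 0.0040 + 0.1549 = 2.1013 W/m².

ΔF = 2.10 W/m²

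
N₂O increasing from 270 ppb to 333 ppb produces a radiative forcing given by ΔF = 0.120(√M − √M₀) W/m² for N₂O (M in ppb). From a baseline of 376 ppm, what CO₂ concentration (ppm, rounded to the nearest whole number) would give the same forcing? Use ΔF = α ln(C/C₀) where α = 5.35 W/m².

N₂O forcing: 0.120 × (√333 − √270) = 0.120 × (18.2483 − 16.4317) = 0.120 × 1.8166 = 0.21799 W/m².
Set 5.35 ln(C/376) = 0.21799: ln(C/376) = 0.21799/5.35 = 0.04075, so C = 376 × e^0.04075 = 376 × 1.04159 = 391.64 ppm.

C ≈ 392 ppm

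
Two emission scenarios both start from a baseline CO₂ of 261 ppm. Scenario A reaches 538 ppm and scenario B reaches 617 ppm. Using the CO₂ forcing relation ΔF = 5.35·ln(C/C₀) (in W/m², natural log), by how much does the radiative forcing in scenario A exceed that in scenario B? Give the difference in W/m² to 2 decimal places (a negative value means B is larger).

ΔF_A − ΔF_B = -0.73 W/m²

ΔF_A = 5.35 ln(538/261) = 5.35 × 0.72334 = 3.8699 W/m².
ΔF_B = 5.35 ln(617/261) = 5.35 × 0.86035 = 4.6029 W/m².
Difference: 3.8699 − 4.6029 = -0.7330 W/m².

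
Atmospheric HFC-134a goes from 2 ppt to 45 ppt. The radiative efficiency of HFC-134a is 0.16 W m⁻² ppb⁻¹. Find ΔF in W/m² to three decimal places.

ΔF = 0.007 W/m²

HFC-134a: Δ = 45 − 2 = 43 ppt = 0.043 ppb; ΔF = 0.16 × 0.043 = 0.0069 W/m².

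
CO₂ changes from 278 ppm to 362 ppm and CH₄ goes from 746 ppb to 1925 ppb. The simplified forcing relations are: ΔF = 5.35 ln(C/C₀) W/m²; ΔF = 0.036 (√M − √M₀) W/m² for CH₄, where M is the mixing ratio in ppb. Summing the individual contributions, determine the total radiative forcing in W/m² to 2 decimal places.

CO₂: 5.35 × ln(362/278) = 5.35 × ln(1.30216) = 5.35 × 0.26402 = 1.4125 W/m².
CH₄: 0.036 × (√1925 − √746) = 0.036 × (43.8748 − 27.3130) = 0.036 × 16.5618 = 0.5962 W/m².
Total ΔF = 1.4125 + 0.5962 = 2.0087 W/m².

ΔF = 2.01 W/m²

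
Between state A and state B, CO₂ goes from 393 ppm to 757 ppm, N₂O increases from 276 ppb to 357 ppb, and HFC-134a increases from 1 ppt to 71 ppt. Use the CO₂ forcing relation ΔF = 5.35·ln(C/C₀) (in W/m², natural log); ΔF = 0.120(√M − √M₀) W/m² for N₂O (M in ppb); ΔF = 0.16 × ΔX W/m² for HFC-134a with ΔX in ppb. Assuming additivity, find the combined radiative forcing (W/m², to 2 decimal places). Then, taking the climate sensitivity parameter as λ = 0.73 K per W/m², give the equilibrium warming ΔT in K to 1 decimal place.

ΔF = 3.79 W/m²; ΔT = 2.8 K

CO₂: 5.35 × ln(757/393) = 5.35 × ln(1.92621) = 5.35 × 0.65555 = 3.5072 W/m².
N₂O: 0.120 × (√357 − √276) = 0.120 × (18.8944 − 16.6132) = 0.120 × 2.2812 = 0.2737 W/m².
HFC-134a: Δ = 71 − 1 = 70 ppt = 0.070 ppb; ΔF = 0.16 × 0.070 = 0.0112 W/m².
Total ΔF = 3.5072 + 0.2737 + 0.0112 = 3.7921 W/m².
ΔT = λ ΔF = 0.73 × 3.79 = 2.7667 K.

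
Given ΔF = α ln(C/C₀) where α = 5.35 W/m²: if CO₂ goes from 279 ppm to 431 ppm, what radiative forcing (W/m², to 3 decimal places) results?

CO₂: 5.35 × ln(431/279) = 5.35 × ln(1.54480) = 5.35 × 0.43489 = 2.3267 W/m².

ΔF = 2.327 W/m²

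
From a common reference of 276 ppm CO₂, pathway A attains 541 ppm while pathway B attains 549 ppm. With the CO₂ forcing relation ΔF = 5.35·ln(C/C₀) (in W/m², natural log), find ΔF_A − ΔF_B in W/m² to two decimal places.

ΔF_A − ΔF_B = -0.08 W/m²

ΔF_A = 5.35 ln(541/276) = 5.35 × 0.67302 = 3.6007 W/m².
ΔF_B = 5.35 ln(549/276) = 5.35 × 0.68770 = 3.6792 W/m².
Difference: 3.6007 − 3.6792 = -0.0785 W/m².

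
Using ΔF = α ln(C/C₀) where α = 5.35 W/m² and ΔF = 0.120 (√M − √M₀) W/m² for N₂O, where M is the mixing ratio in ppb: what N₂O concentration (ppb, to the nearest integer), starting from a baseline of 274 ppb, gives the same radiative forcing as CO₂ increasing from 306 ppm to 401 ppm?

M ≈ 818 ppb

CO₂ forcing: 5.35 × ln(401/306) = 5.35 × 0.270376 = 1.44651 W/m².
Set 0.120(√M − √274) = 1.44651: √M = 1.44651/0.120 + √274 = 12.0543 + 16.5529 = 28.6072.
M = (28.6072)² = 818.37 ppb.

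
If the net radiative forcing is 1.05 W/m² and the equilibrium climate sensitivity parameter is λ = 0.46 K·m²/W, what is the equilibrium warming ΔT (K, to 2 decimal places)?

ΔT = λ ΔF = 0.46 × 1.05 = 0.4830 K.

ΔT = 0.48 K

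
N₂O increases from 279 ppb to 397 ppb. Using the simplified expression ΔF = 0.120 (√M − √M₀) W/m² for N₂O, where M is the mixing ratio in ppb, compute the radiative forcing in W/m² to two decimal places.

ΔF = 0.39 W/m²

N₂O: 0.120 × (√397 − √279) = 0.120 × (19.9249 − 16.7033) = 0.120 × 3.2216 = 0.3866 W/m².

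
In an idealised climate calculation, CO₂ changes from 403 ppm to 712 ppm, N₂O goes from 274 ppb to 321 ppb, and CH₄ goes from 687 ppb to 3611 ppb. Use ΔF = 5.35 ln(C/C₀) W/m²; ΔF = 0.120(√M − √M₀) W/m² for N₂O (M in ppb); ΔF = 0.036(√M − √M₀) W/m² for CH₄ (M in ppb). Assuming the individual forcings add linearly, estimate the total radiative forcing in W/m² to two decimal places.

ΔF = 4.43 W/m²

CO₂: 5.35 × ln(712/403) = 5.35 × ln(1.76675) = 5.35 × 0.56914 = 3.0449 W/m².
N₂O: 0.120 × (√321 − √274) = 0.120 × (17.9165 − 16.5529) = 0.120 × 1.3636 = 0.1636 W/m².
CH₄: 0.036 × (√3611 − √687) = 0.036 × (60.0916 − 26.2107) = 0.036 × 33.8809 = 1.2197 W/m².
Total ΔF = 3.0449 + 0.1636 + 1.2197 = 4.4282 W/m².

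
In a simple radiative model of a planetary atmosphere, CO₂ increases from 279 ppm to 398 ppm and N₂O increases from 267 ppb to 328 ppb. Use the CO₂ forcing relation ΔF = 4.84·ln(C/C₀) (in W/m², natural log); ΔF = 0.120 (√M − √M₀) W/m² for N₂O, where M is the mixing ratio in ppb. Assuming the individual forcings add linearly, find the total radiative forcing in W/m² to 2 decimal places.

CO₂: 4.84 × ln(398/279) = 4.84 × ln(1.42652) = 4.84 × 0.35524 = 1.7194 W/m².
N₂O: 0.120 × (√328 − √267) = 0.120 × (18.1108 − 16.3401) = 0.120 × 1.7707 = 0.2125 W/m².
Total ΔF = 1.7194 + 0.2125 = 1.9319 W/m².

ΔF = 1.93 W/m²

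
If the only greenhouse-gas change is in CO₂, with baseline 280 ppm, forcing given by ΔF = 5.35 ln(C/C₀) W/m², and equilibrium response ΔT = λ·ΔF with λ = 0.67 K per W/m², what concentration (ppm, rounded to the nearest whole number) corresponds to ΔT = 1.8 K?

Required forcing: ΔF = ΔT/λ = 1.8/0.67 = 2.6866 W/m².
Then ln(C/280) = ΔF/5.35 = 2.6866/5.35 = 0.50217.
So C = 280 × e^0.50217 = 280 × 1.65230 = 462.64 ppm.

C ≈ 463 ppm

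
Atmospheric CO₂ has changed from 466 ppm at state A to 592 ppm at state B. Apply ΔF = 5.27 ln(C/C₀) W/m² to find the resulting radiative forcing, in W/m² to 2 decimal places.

ΔF = 1.26 W/m²

CO₂ absorption bands are partially saturated, so forcing scales with the logarithm of the concentration ratio.
CO₂: 5.27 × ln(592/466) = 5.27 × ln(1.27039) = 5.27 × 0.23932 = 1.2612 W/m².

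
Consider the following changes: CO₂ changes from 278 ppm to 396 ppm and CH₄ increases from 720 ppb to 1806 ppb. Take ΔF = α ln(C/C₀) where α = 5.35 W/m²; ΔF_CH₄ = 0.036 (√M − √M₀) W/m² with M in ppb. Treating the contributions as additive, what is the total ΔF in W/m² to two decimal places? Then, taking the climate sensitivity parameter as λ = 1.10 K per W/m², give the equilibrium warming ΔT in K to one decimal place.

ΔF = 2.46 W/m²; ΔT = 2.7 K

CO₂: 5.35 × ln(396/278) = 5.35 × ln(1.42446) = 5.35 × 0.35379 = 1.8928 W/m².
CH₄: 0.036 × (√1806 − √720) = 0.036 × (42.4971 − 26.8328) = 0.036 × 15.6643 = 0.5639 W/m².
Total ΔF = 1.8928 + 0.5639 = 2.4567 W/m².
ΔT = λ ΔF = 1.10 × 2.46 = 2.7060 K.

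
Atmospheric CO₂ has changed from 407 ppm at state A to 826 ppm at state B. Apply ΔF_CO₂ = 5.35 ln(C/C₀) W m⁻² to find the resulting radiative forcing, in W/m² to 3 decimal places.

ΔF = 3.787 W/m²

CO₂: 5.35 × ln(826/407) = 5.35 × ln(2.02948) = 5.35 × 0.70778 = 3.7866 W/m².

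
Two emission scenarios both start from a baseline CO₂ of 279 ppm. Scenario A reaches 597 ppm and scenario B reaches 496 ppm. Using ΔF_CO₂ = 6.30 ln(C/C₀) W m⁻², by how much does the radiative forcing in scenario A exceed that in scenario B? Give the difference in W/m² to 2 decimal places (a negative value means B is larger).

ΔF_A = 6.30 ln(597/279) = 6.30 × 0.76071 = 4.7925 W/m².
ΔF_B = 6.30 ln(496/279) = 6.30 × 0.57536 = 3.6248 W/m².
Difference: 4.7925 − 3.6248 = 1.1677 W/m².

ΔF_A − ΔF_B = 1.17 W/m²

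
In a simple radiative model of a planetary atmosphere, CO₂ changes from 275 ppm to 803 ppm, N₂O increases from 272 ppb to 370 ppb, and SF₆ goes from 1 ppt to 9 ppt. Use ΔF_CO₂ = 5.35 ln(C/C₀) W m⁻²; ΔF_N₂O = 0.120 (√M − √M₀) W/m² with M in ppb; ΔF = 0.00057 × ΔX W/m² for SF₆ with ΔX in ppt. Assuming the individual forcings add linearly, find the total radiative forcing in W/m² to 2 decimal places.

ΔF = 6.07 W/m²

CO₂: 5.35 × ln(803/275) = 5.35 × ln(2.92000) = 5.35 × 1.07158 = 5.7330 W/m².
N₂O: 0.120 × (√370 − √272) = 0.120 × (19.2354 − 16.4924) = 0.120 × 2.7430 = 0.3292 W/m².
SF₆: ΔF = 0.00057 × (9 − 1) = 0.00057 × 8 = 0.0046 W/m².
Total ΔF = 5.7330 + 0.3292 + 0.0046 = 6.0668 W/m².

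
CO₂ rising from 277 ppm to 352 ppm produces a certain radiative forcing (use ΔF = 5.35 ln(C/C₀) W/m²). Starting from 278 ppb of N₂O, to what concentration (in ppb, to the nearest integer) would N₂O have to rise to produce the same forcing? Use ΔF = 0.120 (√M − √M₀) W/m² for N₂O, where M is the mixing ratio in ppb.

CO₂ forcing: 5.35 × ln(352/277) = 5.35 × 0.239614 = 1.28193 W/m².
Set 0.120(√M − √278) = 1.28193: √M = 1.28193/0.120 + √278 = 10.6828 + 16.6733 = 27.3561.
M = (27.3561)² = 748.36 ppb.

M ≈ 748 ppb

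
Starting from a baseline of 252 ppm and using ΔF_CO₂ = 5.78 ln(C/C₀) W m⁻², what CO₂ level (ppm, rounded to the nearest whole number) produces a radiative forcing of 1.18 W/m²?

Set 5.78 ln(C/252) = 1.18, so ln(C/252) = 1.18/5.78 = 0.20415.
Then C/252 = e^0.20415 = 1.22648, giving C = 252 × 1.22648 = 309.07 ppm.

C ≈ 309 ppm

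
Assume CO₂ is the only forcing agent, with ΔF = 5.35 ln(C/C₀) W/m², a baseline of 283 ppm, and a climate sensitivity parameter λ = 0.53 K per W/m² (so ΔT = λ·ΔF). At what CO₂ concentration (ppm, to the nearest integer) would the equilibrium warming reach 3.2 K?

Required forcing: ΔF = ΔT/λ = 3.2/0.53 = 6.0377 W/m².
Then ln(C/283) = ΔF/5.35 = 6.0377/5.35 = 1.12854.
So C = 283 × e^1.12854 = 283 × 3.09114 = 874.79 ppm.

C ≈ 875 ppm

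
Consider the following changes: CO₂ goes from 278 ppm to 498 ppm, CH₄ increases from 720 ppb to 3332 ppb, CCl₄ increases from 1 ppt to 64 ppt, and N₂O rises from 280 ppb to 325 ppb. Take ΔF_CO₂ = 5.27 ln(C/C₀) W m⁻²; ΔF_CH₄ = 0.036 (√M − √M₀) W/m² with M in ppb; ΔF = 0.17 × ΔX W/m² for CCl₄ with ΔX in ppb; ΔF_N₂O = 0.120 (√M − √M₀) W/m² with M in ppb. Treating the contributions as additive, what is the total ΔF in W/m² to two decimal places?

ΔF = 4.35 W/m²

CO₂: 5.27 × ln(498/278) = 5.27 × ln(1.79137) = 5.27 × 0.58298 = 3.0723 W/m².
CH₄: 0.036 × (√3332 − √720) = 0.036 × (57.7235 − 26.8328) = 0.036 × 30.8907 = 1.1121 W/m².
CCl₄: Δ = 64 − 1 = 63 ppt = 0.063 ppb; ΔF = 0.17 × 0.063 = 0.0107 W/m².
N₂O: 0.120 × (√325 − √280) = 0.120 × (18.0278 − 16.7332) = 0.120 × 1.2946 = 0.1554 W/m².
Total ΔF = 3.0723 + 1.1121 + 0.0107 + 0.1554 = 4.3505 W/m².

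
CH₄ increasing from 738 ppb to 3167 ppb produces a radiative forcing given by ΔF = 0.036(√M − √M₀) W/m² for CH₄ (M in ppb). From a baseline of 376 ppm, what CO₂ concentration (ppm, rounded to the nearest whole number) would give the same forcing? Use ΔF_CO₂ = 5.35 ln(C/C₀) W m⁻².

CH₄ forcing: 0.036 × (√3167 − √738) = 0.036 × (56.2761 − 27.1662) = 0.036 × 29.1099 = 1.04796 W/m².
Set 5.35 ln(C/376) = 1.04796: ln(C/376) = 1.04796/5.35 = 0.19588, so C = 376 × e^0.19588 = 376 × 1.21638 = 457.36 ppm.

C ≈ 457 ppm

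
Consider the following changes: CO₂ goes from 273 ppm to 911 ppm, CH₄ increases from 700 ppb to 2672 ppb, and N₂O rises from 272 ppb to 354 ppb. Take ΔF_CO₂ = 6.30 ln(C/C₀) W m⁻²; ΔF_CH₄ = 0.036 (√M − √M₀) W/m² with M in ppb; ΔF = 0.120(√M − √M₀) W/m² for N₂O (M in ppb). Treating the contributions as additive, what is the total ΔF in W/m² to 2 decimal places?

CO₂: 6.30 × ln(911/273) = 6.30 × ln(3.33700) = 6.30 × 1.20507 = 7.5919 W/m².
CH₄: 0.036 × (√2672 − √700) = 0.036 × (51.6914 − 26.4575) = 0.036 × 25.2339 = 0.9084 W/m².
N₂O: 0.120 × (√354 − √272) = 0.120 × (18.8149 − 16.4924) = 0.120 × 2.3225 = 0.2787 W/m².
Total ΔF = 7.5919 + 0.9084 + 0.2787 = 8.7790 W/m².

ΔF = 8.78 W/m²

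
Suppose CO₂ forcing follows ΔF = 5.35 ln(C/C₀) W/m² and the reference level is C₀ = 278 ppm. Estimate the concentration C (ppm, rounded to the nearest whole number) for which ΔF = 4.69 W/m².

C ≈ 668 ppm

Set 5.35 ln(C/278) = 4.69, so ln(C/278) = 4.69/5.35 = 0.87664.
Then C/278 = e^0.87664 = 2.40281, giving C = 278 × 2.40281 = 667.98 ppm.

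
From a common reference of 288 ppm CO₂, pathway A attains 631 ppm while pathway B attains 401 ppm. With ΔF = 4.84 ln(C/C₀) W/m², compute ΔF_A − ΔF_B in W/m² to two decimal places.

ΔF_A = 4.84 ln(631/288) = 4.84 × 0.78435 = 3.7963 W/m².
ΔF_B = 4.84 ln(401/288) = 4.84 × 0.33100 = 1.6020 W/m².
Difference: 3.7963 − 1.6020 = 2.1943 W/m².

ΔF_A − ΔF_B = 2.19 W/m²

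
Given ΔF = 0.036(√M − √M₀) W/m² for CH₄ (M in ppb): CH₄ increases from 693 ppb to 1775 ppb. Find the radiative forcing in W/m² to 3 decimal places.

CH₄: 0.036 × (√1775 − √693) = 0.036 × (42.1307 − 26.3249) = 0.036 × 15.8058 = 0.5690 W/m².

ΔF = 0.569 W/m²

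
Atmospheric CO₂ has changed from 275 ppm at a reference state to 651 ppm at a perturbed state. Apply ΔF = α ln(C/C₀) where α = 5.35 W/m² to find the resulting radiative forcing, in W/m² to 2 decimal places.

CO₂ absorption bands are partially saturated, so forcing scales with the logarithm of the concentration ratio.
CO₂: 5.35 × ln(651/275) = 5.35 × ln(2.36727) = 5.35 × 0.86174 = 4.6103 W/m².

ΔF = 4.61 W/m²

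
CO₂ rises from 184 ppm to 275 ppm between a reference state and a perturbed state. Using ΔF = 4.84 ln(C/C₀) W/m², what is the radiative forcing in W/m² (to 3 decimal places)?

CO₂ absorption bands are partially saturated, so forcing scales with the logarithm of the concentration ratio.
CO₂: 4.84 × ln(275/184) = 4.84 × ln(1.49457) = 4.84 × 0.40184 = 1.9449 W/m².

ΔF = 1.945 W/m²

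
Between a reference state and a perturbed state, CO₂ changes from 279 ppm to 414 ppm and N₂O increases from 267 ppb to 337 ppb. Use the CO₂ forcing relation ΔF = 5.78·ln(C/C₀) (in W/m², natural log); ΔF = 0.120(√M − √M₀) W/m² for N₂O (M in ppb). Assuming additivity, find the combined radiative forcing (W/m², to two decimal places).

CO₂: 5.78 × ln(414/279) = 5.78 × ln(1.48387) = 5.78 × 0.39465 = 2.2811 W/m².
N₂O: 0.120 × (√337 − √267) = 0.120 × (18.3576 − 16.3401) = 0.120 × 2.0175 = 0.2421 W/m².
Total ΔF = 2.2811 + 0.2421 = 2.5232 W/m².

ΔF = 2.52 W/m²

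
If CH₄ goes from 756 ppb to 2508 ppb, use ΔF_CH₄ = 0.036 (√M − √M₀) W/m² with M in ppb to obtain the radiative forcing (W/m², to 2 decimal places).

CH₄: 0.036 × (√2508 − √756) = 0.036 × (50.0799 − 27.4955) = 0.036 × 22.5844 = 0.8130 W/m².

ΔF = 0.81 W/m²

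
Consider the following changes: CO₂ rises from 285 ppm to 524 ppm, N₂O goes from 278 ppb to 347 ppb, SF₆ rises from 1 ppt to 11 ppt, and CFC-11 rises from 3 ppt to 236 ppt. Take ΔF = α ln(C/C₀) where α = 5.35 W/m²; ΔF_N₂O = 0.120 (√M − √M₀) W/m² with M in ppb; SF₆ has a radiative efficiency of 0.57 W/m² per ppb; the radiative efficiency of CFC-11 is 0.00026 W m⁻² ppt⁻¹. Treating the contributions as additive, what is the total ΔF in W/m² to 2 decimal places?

CO₂: 5.35 × ln(524/285) = 5.35 × ln(1.83860) = 5.35 × 0.60900 = 3.2582 W/m².
N₂O: 0.120 × (√347 − √278) = 0.120 × (18.6279 − 16.6733) = 0.120 × 1.9546 = 0.2346 W/m².
SF₆: Δ = 11 − 1 = 10 ppt = 0.010 ppb; ΔF = 0.57 × 0.010 = 0.0057 W/m².
CFC-11: ΔF = 0.00026 × (236 − 3) = 0.00026 × 233 = 0.0606 W/m².
Total ΔF = 3.2582 + 0.2346 + 0.0057 + 0.0606 = 3.5591 W/m².

ΔF = 3.56 W/m²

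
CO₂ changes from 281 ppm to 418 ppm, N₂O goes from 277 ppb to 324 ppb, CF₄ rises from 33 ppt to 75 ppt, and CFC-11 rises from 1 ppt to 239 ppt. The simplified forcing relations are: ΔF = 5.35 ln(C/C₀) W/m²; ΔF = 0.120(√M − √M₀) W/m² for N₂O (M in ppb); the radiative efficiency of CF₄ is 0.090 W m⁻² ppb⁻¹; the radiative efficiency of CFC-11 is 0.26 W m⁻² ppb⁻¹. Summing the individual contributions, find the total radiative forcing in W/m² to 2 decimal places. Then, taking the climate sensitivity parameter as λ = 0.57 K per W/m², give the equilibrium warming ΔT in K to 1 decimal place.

ΔF = 2.35 W/m²; ΔT = 1.3 K

CO₂: 5.35 × ln(418/281) = 5.35 × ln(1.48754) = 5.35 × 0.39712 = 2.1246 W/m².
N₂O: 0.120 × (√324 − √277) = 0.120 × (18.0000 − 16.6433) = 0.120 × 1.3567 = 0.1628 W/m².
CF₄: Δ = 75 − 33 = 42 ppt = 0.042 ppb; ΔF = 0.090 × 0.042 = 0.0038 W/m².
CFC-11: Δ = 239 − 1 = 238 ppt = 0.238 ppb; ΔF = 0.26 × 0.238 = 0.0619 W/m².
Total ΔF = 2.1246 + 0.1628 + 0.0038 + 0.0619 = 2.3531 W/m².
ΔT = λ ΔF = 0.57 × 2.35 = 1.3395 K.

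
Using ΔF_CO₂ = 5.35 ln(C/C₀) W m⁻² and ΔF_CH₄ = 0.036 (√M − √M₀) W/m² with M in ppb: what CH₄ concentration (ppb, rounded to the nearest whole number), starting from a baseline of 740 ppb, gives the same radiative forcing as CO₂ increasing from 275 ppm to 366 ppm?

M ≈ 4856 ppb

CO₂ forcing: 5.35 × ln(366/275) = 5.35 × 0.285862 = 1.52936 W/m².
Set 0.036(√M − √740) = 1.52936: √M = 1.52936/0.036 + √740 = 42.4822 + 27.2029 = 69.6851.
M = (69.6851)² = 4856.01 ppb.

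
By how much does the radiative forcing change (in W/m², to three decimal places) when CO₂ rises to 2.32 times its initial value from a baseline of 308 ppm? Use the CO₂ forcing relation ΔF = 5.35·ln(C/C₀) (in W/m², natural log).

ΔF = 4.502 W/m²

ΔF = 5.35 × ln(2.32) = 5.35 × 0.84157 = 4.5024 W/m².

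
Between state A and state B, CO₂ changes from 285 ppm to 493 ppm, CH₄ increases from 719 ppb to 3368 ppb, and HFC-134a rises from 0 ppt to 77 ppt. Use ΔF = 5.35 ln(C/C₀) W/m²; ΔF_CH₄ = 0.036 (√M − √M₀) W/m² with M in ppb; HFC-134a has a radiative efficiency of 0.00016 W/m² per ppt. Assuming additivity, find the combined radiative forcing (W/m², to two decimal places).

CO₂: 5.35 × ln(493/285) = 5.35 × ln(1.72982) = 5.35 × 0.54802 = 2.9319 W/m².
CH₄: 0.036 × (√3368 − √719) = 0.036 × (58.0345 − 26.8142) = 0.036 × 31.2203 = 1.1239 W/m².
HFC-134a: ΔF = 0.00016 × (77 − 0) = 0.00016 × 77 = 0.0123 W/m².
Total ΔF = 2.9319 + 1.1239 + 0.0123 = 4.0681 W/m².

ΔF = 4.07 W/m²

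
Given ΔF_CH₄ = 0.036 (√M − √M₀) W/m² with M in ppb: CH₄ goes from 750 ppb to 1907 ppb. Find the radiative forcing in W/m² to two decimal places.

CH₄: 0.036 × (√1907 − √750) = 0.036 × (43.6692 − 27.3861) = 0.036 × 16.2831 = 0.5862 W/m².

ΔF = 0.59 W/m²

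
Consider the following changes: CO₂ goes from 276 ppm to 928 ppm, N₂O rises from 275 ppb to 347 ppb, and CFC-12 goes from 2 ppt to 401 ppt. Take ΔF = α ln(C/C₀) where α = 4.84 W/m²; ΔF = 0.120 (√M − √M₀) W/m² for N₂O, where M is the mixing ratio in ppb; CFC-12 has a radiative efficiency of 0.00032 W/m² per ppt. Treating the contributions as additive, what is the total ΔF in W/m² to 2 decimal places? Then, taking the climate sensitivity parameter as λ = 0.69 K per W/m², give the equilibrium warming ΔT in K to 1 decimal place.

CO₂: 4.84 × ln(928/276) = 4.84 × ln(3.36232) = 4.84 × 1.21263 = 5.8691 W/m².
N₂O: 0.120 × (√347 − √275) = 0.120 × (18.6279 − 16.5831) = 0.120 × 2.0448 = 0.2454 W/m².
CFC-12: ΔF = 0.00032 × (401 − 2) = 0.00032 × 399 = 0.1277 W/m².
Total ΔF = 5.8691 + 0.2454 + 0.1277 = 6.2422 W/m².
ΔT = λ ΔF = 0.69 × 6.24 = 4.3056 K.

ΔF = 6.24 W/m²; ΔT = 4.3 K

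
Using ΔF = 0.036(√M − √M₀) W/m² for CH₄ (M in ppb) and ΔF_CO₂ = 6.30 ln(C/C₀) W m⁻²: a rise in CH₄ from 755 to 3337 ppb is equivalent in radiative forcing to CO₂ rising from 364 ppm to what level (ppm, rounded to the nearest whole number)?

CH₄ forcing: 0.036 × (√3337 − √755) = 0.036 × (57.7668 − 27.4773) = 0.036 × 30.2895 = 1.09042 W/m².
Set 6.30 ln(C/364) = 1.09042: ln(C/364) = 1.09042/6.30 = 0.17308, so C = 364 × e^0.17308 = 364 × 1.18896 = 432.78 ppm.

C ≈ 433 ppm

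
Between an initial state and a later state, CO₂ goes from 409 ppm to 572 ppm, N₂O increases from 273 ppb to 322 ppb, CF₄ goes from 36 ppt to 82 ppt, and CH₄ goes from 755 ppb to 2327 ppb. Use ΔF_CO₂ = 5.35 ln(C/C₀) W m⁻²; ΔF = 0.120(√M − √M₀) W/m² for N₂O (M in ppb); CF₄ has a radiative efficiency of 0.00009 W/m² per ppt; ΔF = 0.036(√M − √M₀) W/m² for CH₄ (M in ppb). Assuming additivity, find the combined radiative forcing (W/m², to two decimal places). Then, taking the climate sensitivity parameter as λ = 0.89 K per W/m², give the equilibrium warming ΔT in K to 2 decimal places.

ΔF = 2.72 W/m²; ΔT = 2.42 K

CO₂: 5.35 × ln(572/409) = 5.35 × ln(1.39853) = 5.35 × 0.33542 = 1.7945 W/m².
N₂O: 0.120 × (√322 − √273) = 0.120 × (17.9444 − 16.5227) = 0.120 × 1.4217 = 0.1706 W/m².
CF₄: ΔF = 0.00009 × (82 − 36) = 0.00009 × 46 = 0.0041 W/m².
CH₄: 0.036 × (√2327 − √755) = 0.036 × (48.2390 − 27.4773) = 0.036 × 20.7617 = 0.7474 W/m².
Total ΔF = 1.7945 + 0.1706 + 0.0041 + 0.7474 = 2.7166 W/m².
ΔT = λ ΔF = 0.89 × 2.72 = 2.4208 K.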